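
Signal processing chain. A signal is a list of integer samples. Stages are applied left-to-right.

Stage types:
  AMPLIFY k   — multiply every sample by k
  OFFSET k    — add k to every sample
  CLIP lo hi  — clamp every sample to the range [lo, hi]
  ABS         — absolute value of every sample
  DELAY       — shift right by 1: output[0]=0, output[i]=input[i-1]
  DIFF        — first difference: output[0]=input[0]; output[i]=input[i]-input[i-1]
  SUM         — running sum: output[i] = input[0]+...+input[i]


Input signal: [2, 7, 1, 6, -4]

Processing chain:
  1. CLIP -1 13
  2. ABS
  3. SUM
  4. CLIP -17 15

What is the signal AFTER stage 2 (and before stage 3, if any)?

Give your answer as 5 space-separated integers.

Input: [2, 7, 1, 6, -4]
Stage 1 (CLIP -1 13): clip(2,-1,13)=2, clip(7,-1,13)=7, clip(1,-1,13)=1, clip(6,-1,13)=6, clip(-4,-1,13)=-1 -> [2, 7, 1, 6, -1]
Stage 2 (ABS): |2|=2, |7|=7, |1|=1, |6|=6, |-1|=1 -> [2, 7, 1, 6, 1]

Answer: 2 7 1 6 1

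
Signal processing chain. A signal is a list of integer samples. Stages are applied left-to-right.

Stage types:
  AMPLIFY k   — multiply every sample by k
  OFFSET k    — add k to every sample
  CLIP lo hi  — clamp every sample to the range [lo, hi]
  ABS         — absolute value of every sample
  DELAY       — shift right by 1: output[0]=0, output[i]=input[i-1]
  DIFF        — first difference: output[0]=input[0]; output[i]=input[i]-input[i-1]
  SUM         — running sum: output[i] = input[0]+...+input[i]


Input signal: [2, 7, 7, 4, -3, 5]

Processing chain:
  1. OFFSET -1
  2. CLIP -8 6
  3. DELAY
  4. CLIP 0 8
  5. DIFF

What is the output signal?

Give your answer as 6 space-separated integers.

Answer: 0 1 5 0 -3 -3

Derivation:
Input: [2, 7, 7, 4, -3, 5]
Stage 1 (OFFSET -1): 2+-1=1, 7+-1=6, 7+-1=6, 4+-1=3, -3+-1=-4, 5+-1=4 -> [1, 6, 6, 3, -4, 4]
Stage 2 (CLIP -8 6): clip(1,-8,6)=1, clip(6,-8,6)=6, clip(6,-8,6)=6, clip(3,-8,6)=3, clip(-4,-8,6)=-4, clip(4,-8,6)=4 -> [1, 6, 6, 3, -4, 4]
Stage 3 (DELAY): [0, 1, 6, 6, 3, -4] = [0, 1, 6, 6, 3, -4] -> [0, 1, 6, 6, 3, -4]
Stage 4 (CLIP 0 8): clip(0,0,8)=0, clip(1,0,8)=1, clip(6,0,8)=6, clip(6,0,8)=6, clip(3,0,8)=3, clip(-4,0,8)=0 -> [0, 1, 6, 6, 3, 0]
Stage 5 (DIFF): s[0]=0, 1-0=1, 6-1=5, 6-6=0, 3-6=-3, 0-3=-3 -> [0, 1, 5, 0, -3, -3]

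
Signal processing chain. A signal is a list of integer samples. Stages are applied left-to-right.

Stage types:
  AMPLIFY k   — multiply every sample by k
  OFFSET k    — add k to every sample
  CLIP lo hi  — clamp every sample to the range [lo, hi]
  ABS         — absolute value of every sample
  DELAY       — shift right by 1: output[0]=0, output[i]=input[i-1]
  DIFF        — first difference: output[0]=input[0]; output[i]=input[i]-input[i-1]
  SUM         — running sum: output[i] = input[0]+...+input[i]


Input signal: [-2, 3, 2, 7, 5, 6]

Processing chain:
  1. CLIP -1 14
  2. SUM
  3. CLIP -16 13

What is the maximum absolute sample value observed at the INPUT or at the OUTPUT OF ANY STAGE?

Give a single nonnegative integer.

Answer: 22

Derivation:
Input: [-2, 3, 2, 7, 5, 6] (max |s|=7)
Stage 1 (CLIP -1 14): clip(-2,-1,14)=-1, clip(3,-1,14)=3, clip(2,-1,14)=2, clip(7,-1,14)=7, clip(5,-1,14)=5, clip(6,-1,14)=6 -> [-1, 3, 2, 7, 5, 6] (max |s|=7)
Stage 2 (SUM): sum[0..0]=-1, sum[0..1]=2, sum[0..2]=4, sum[0..3]=11, sum[0..4]=16, sum[0..5]=22 -> [-1, 2, 4, 11, 16, 22] (max |s|=22)
Stage 3 (CLIP -16 13): clip(-1,-16,13)=-1, clip(2,-16,13)=2, clip(4,-16,13)=4, clip(11,-16,13)=11, clip(16,-16,13)=13, clip(22,-16,13)=13 -> [-1, 2, 4, 11, 13, 13] (max |s|=13)
Overall max amplitude: 22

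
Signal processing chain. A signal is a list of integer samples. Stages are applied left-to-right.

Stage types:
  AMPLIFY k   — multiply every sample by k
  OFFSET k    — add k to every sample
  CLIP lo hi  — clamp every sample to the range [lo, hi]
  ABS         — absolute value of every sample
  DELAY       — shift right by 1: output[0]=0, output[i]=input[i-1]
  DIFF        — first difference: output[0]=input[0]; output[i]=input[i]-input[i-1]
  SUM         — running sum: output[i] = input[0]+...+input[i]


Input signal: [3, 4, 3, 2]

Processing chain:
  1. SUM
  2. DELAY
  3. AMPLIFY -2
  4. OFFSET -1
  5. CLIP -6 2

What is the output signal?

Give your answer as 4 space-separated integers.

Input: [3, 4, 3, 2]
Stage 1 (SUM): sum[0..0]=3, sum[0..1]=7, sum[0..2]=10, sum[0..3]=12 -> [3, 7, 10, 12]
Stage 2 (DELAY): [0, 3, 7, 10] = [0, 3, 7, 10] -> [0, 3, 7, 10]
Stage 3 (AMPLIFY -2): 0*-2=0, 3*-2=-6, 7*-2=-14, 10*-2=-20 -> [0, -6, -14, -20]
Stage 4 (OFFSET -1): 0+-1=-1, -6+-1=-7, -14+-1=-15, -20+-1=-21 -> [-1, -7, -15, -21]
Stage 5 (CLIP -6 2): clip(-1,-6,2)=-1, clip(-7,-6,2)=-6, clip(-15,-6,2)=-6, clip(-21,-6,2)=-6 -> [-1, -6, -6, -6]

Answer: -1 -6 -6 -6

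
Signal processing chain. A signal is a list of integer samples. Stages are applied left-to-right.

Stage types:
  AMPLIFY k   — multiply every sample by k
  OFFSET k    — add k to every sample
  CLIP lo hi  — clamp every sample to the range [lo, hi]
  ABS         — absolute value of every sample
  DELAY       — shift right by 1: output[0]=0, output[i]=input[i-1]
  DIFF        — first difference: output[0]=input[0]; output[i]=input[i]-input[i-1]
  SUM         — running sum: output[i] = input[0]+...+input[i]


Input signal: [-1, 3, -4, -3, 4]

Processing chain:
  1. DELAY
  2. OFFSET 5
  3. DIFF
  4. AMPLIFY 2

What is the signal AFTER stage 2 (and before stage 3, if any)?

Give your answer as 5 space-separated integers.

Answer: 5 4 8 1 2

Derivation:
Input: [-1, 3, -4, -3, 4]
Stage 1 (DELAY): [0, -1, 3, -4, -3] = [0, -1, 3, -4, -3] -> [0, -1, 3, -4, -3]
Stage 2 (OFFSET 5): 0+5=5, -1+5=4, 3+5=8, -4+5=1, -3+5=2 -> [5, 4, 8, 1, 2]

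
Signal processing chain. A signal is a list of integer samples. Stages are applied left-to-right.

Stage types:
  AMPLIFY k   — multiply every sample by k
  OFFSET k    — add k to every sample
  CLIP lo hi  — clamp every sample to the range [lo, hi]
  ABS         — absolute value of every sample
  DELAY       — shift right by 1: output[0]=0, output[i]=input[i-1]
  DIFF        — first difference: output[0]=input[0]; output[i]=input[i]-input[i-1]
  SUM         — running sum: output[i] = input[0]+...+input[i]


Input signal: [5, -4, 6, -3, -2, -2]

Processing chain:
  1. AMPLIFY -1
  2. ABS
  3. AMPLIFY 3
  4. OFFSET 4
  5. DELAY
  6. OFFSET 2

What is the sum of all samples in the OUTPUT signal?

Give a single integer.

Answer: 92

Derivation:
Input: [5, -4, 6, -3, -2, -2]
Stage 1 (AMPLIFY -1): 5*-1=-5, -4*-1=4, 6*-1=-6, -3*-1=3, -2*-1=2, -2*-1=2 -> [-5, 4, -6, 3, 2, 2]
Stage 2 (ABS): |-5|=5, |4|=4, |-6|=6, |3|=3, |2|=2, |2|=2 -> [5, 4, 6, 3, 2, 2]
Stage 3 (AMPLIFY 3): 5*3=15, 4*3=12, 6*3=18, 3*3=9, 2*3=6, 2*3=6 -> [15, 12, 18, 9, 6, 6]
Stage 4 (OFFSET 4): 15+4=19, 12+4=16, 18+4=22, 9+4=13, 6+4=10, 6+4=10 -> [19, 16, 22, 13, 10, 10]
Stage 5 (DELAY): [0, 19, 16, 22, 13, 10] = [0, 19, 16, 22, 13, 10] -> [0, 19, 16, 22, 13, 10]
Stage 6 (OFFSET 2): 0+2=2, 19+2=21, 16+2=18, 22+2=24, 13+2=15, 10+2=12 -> [2, 21, 18, 24, 15, 12]
Output sum: 92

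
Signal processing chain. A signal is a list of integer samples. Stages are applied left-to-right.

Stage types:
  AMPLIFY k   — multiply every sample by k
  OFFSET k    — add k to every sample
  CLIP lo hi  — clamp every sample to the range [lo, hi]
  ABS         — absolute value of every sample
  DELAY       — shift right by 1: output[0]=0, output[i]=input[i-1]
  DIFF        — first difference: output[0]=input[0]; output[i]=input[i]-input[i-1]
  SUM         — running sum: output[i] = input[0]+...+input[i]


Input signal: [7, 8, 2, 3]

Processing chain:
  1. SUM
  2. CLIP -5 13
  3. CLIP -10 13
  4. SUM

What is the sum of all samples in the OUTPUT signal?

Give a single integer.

Input: [7, 8, 2, 3]
Stage 1 (SUM): sum[0..0]=7, sum[0..1]=15, sum[0..2]=17, sum[0..3]=20 -> [7, 15, 17, 20]
Stage 2 (CLIP -5 13): clip(7,-5,13)=7, clip(15,-5,13)=13, clip(17,-5,13)=13, clip(20,-5,13)=13 -> [7, 13, 13, 13]
Stage 3 (CLIP -10 13): clip(7,-10,13)=7, clip(13,-10,13)=13, clip(13,-10,13)=13, clip(13,-10,13)=13 -> [7, 13, 13, 13]
Stage 4 (SUM): sum[0..0]=7, sum[0..1]=20, sum[0..2]=33, sum[0..3]=46 -> [7, 20, 33, 46]
Output sum: 106

Answer: 106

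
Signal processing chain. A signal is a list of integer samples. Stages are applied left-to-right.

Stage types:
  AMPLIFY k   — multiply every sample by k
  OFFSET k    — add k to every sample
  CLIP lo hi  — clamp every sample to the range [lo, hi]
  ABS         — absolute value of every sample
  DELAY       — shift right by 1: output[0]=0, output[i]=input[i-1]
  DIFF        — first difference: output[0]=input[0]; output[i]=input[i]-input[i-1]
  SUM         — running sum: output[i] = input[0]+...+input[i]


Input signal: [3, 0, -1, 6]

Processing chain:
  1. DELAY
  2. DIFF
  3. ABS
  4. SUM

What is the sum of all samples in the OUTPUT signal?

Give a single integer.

Input: [3, 0, -1, 6]
Stage 1 (DELAY): [0, 3, 0, -1] = [0, 3, 0, -1] -> [0, 3, 0, -1]
Stage 2 (DIFF): s[0]=0, 3-0=3, 0-3=-3, -1-0=-1 -> [0, 3, -3, -1]
Stage 3 (ABS): |0|=0, |3|=3, |-3|=3, |-1|=1 -> [0, 3, 3, 1]
Stage 4 (SUM): sum[0..0]=0, sum[0..1]=3, sum[0..2]=6, sum[0..3]=7 -> [0, 3, 6, 7]
Output sum: 16

Answer: 16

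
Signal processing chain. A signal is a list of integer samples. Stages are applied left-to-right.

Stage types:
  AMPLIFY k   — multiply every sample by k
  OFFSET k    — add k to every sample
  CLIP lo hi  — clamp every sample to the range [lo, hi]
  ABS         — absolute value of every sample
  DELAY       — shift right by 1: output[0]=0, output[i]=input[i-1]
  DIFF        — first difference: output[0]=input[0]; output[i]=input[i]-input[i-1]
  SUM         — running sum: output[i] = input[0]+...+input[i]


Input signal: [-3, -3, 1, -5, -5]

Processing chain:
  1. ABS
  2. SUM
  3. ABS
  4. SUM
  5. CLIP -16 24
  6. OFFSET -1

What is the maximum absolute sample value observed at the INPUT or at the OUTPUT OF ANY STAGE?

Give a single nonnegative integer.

Input: [-3, -3, 1, -5, -5] (max |s|=5)
Stage 1 (ABS): |-3|=3, |-3|=3, |1|=1, |-5|=5, |-5|=5 -> [3, 3, 1, 5, 5] (max |s|=5)
Stage 2 (SUM): sum[0..0]=3, sum[0..1]=6, sum[0..2]=7, sum[0..3]=12, sum[0..4]=17 -> [3, 6, 7, 12, 17] (max |s|=17)
Stage 3 (ABS): |3|=3, |6|=6, |7|=7, |12|=12, |17|=17 -> [3, 6, 7, 12, 17] (max |s|=17)
Stage 4 (SUM): sum[0..0]=3, sum[0..1]=9, sum[0..2]=16, sum[0..3]=28, sum[0..4]=45 -> [3, 9, 16, 28, 45] (max |s|=45)
Stage 5 (CLIP -16 24): clip(3,-16,24)=3, clip(9,-16,24)=9, clip(16,-16,24)=16, clip(28,-16,24)=24, clip(45,-16,24)=24 -> [3, 9, 16, 24, 24] (max |s|=24)
Stage 6 (OFFSET -1): 3+-1=2, 9+-1=8, 16+-1=15, 24+-1=23, 24+-1=23 -> [2, 8, 15, 23, 23] (max |s|=23)
Overall max amplitude: 45

Answer: 45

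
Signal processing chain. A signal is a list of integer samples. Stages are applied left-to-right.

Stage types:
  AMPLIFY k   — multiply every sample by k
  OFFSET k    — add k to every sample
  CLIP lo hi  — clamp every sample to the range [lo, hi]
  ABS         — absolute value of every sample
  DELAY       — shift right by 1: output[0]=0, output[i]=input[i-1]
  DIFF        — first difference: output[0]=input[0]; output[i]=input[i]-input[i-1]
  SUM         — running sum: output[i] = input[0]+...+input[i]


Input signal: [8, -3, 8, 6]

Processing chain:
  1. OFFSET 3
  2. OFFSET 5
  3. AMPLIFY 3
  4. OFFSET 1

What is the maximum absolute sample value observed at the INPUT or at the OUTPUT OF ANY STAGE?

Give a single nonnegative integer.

Input: [8, -3, 8, 6] (max |s|=8)
Stage 1 (OFFSET 3): 8+3=11, -3+3=0, 8+3=11, 6+3=9 -> [11, 0, 11, 9] (max |s|=11)
Stage 2 (OFFSET 5): 11+5=16, 0+5=5, 11+5=16, 9+5=14 -> [16, 5, 16, 14] (max |s|=16)
Stage 3 (AMPLIFY 3): 16*3=48, 5*3=15, 16*3=48, 14*3=42 -> [48, 15, 48, 42] (max |s|=48)
Stage 4 (OFFSET 1): 48+1=49, 15+1=16, 48+1=49, 42+1=43 -> [49, 16, 49, 43] (max |s|=49)
Overall max amplitude: 49

Answer: 49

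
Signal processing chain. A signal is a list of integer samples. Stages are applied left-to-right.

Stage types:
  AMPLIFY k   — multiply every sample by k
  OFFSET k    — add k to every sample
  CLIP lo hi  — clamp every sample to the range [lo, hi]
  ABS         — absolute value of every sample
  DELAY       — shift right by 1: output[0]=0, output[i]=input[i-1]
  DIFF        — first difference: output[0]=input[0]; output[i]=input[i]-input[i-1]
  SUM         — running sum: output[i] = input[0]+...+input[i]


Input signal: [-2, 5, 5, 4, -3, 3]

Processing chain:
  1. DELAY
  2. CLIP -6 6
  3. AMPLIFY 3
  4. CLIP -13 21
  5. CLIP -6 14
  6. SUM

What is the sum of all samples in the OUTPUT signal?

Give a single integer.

Input: [-2, 5, 5, 4, -3, 3]
Stage 1 (DELAY): [0, -2, 5, 5, 4, -3] = [0, -2, 5, 5, 4, -3] -> [0, -2, 5, 5, 4, -3]
Stage 2 (CLIP -6 6): clip(0,-6,6)=0, clip(-2,-6,6)=-2, clip(5,-6,6)=5, clip(5,-6,6)=5, clip(4,-6,6)=4, clip(-3,-6,6)=-3 -> [0, -2, 5, 5, 4, -3]
Stage 3 (AMPLIFY 3): 0*3=0, -2*3=-6, 5*3=15, 5*3=15, 4*3=12, -3*3=-9 -> [0, -6, 15, 15, 12, -9]
Stage 4 (CLIP -13 21): clip(0,-13,21)=0, clip(-6,-13,21)=-6, clip(15,-13,21)=15, clip(15,-13,21)=15, clip(12,-13,21)=12, clip(-9,-13,21)=-9 -> [0, -6, 15, 15, 12, -9]
Stage 5 (CLIP -6 14): clip(0,-6,14)=0, clip(-6,-6,14)=-6, clip(15,-6,14)=14, clip(15,-6,14)=14, clip(12,-6,14)=12, clip(-9,-6,14)=-6 -> [0, -6, 14, 14, 12, -6]
Stage 6 (SUM): sum[0..0]=0, sum[0..1]=-6, sum[0..2]=8, sum[0..3]=22, sum[0..4]=34, sum[0..5]=28 -> [0, -6, 8, 22, 34, 28]
Output sum: 86

Answer: 86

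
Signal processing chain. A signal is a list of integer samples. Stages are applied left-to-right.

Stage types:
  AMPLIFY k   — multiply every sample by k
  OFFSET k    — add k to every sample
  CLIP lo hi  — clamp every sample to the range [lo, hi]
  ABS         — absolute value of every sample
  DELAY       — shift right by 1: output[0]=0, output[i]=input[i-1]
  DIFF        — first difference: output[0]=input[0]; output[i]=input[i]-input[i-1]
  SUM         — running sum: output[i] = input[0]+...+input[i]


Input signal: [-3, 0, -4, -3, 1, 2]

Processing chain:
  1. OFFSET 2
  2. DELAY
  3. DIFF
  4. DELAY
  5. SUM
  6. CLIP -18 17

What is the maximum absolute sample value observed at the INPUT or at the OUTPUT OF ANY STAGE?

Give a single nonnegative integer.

Answer: 4

Derivation:
Input: [-3, 0, -4, -3, 1, 2] (max |s|=4)
Stage 1 (OFFSET 2): -3+2=-1, 0+2=2, -4+2=-2, -3+2=-1, 1+2=3, 2+2=4 -> [-1, 2, -2, -1, 3, 4] (max |s|=4)
Stage 2 (DELAY): [0, -1, 2, -2, -1, 3] = [0, -1, 2, -2, -1, 3] -> [0, -1, 2, -2, -1, 3] (max |s|=3)
Stage 3 (DIFF): s[0]=0, -1-0=-1, 2--1=3, -2-2=-4, -1--2=1, 3--1=4 -> [0, -1, 3, -4, 1, 4] (max |s|=4)
Stage 4 (DELAY): [0, 0, -1, 3, -4, 1] = [0, 0, -1, 3, -4, 1] -> [0, 0, -1, 3, -4, 1] (max |s|=4)
Stage 5 (SUM): sum[0..0]=0, sum[0..1]=0, sum[0..2]=-1, sum[0..3]=2, sum[0..4]=-2, sum[0..5]=-1 -> [0, 0, -1, 2, -2, -1] (max |s|=2)
Stage 6 (CLIP -18 17): clip(0,-18,17)=0, clip(0,-18,17)=0, clip(-1,-18,17)=-1, clip(2,-18,17)=2, clip(-2,-18,17)=-2, clip(-1,-18,17)=-1 -> [0, 0, -1, 2, -2, -1] (max |s|=2)
Overall max amplitude: 4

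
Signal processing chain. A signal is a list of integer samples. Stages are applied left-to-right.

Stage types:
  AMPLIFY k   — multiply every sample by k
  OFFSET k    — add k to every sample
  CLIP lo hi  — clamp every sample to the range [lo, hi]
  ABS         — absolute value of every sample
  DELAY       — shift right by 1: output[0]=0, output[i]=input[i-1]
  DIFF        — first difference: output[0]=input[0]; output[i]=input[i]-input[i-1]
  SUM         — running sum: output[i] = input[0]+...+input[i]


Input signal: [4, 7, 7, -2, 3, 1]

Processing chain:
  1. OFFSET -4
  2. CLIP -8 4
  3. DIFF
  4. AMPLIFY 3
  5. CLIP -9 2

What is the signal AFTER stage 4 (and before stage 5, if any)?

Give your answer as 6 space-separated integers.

Input: [4, 7, 7, -2, 3, 1]
Stage 1 (OFFSET -4): 4+-4=0, 7+-4=3, 7+-4=3, -2+-4=-6, 3+-4=-1, 1+-4=-3 -> [0, 3, 3, -6, -1, -3]
Stage 2 (CLIP -8 4): clip(0,-8,4)=0, clip(3,-8,4)=3, clip(3,-8,4)=3, clip(-6,-8,4)=-6, clip(-1,-8,4)=-1, clip(-3,-8,4)=-3 -> [0, 3, 3, -6, -1, -3]
Stage 3 (DIFF): s[0]=0, 3-0=3, 3-3=0, -6-3=-9, -1--6=5, -3--1=-2 -> [0, 3, 0, -9, 5, -2]
Stage 4 (AMPLIFY 3): 0*3=0, 3*3=9, 0*3=0, -9*3=-27, 5*3=15, -2*3=-6 -> [0, 9, 0, -27, 15, -6]

Answer: 0 9 0 -27 15 -6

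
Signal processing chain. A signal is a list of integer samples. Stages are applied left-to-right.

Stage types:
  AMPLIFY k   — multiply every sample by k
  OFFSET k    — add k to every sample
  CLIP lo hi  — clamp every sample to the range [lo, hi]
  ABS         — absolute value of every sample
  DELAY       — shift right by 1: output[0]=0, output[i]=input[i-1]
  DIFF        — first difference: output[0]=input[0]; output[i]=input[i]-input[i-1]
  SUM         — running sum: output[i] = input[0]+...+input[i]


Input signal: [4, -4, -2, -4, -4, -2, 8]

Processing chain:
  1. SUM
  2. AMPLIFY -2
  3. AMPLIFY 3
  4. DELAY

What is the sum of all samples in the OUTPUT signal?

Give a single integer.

Input: [4, -4, -2, -4, -4, -2, 8]
Stage 1 (SUM): sum[0..0]=4, sum[0..1]=0, sum[0..2]=-2, sum[0..3]=-6, sum[0..4]=-10, sum[0..5]=-12, sum[0..6]=-4 -> [4, 0, -2, -6, -10, -12, -4]
Stage 2 (AMPLIFY -2): 4*-2=-8, 0*-2=0, -2*-2=4, -6*-2=12, -10*-2=20, -12*-2=24, -4*-2=8 -> [-8, 0, 4, 12, 20, 24, 8]
Stage 3 (AMPLIFY 3): -8*3=-24, 0*3=0, 4*3=12, 12*3=36, 20*3=60, 24*3=72, 8*3=24 -> [-24, 0, 12, 36, 60, 72, 24]
Stage 4 (DELAY): [0, -24, 0, 12, 36, 60, 72] = [0, -24, 0, 12, 36, 60, 72] -> [0, -24, 0, 12, 36, 60, 72]
Output sum: 156

Answer: 156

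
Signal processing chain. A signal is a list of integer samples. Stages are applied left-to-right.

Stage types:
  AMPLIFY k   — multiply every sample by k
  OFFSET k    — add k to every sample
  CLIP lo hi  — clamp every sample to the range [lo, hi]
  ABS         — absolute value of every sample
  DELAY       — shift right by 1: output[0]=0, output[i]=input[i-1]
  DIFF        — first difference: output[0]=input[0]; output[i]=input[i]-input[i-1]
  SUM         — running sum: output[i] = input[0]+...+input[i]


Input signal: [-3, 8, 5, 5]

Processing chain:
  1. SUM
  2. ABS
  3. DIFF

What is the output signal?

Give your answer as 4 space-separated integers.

Input: [-3, 8, 5, 5]
Stage 1 (SUM): sum[0..0]=-3, sum[0..1]=5, sum[0..2]=10, sum[0..3]=15 -> [-3, 5, 10, 15]
Stage 2 (ABS): |-3|=3, |5|=5, |10|=10, |15|=15 -> [3, 5, 10, 15]
Stage 3 (DIFF): s[0]=3, 5-3=2, 10-5=5, 15-10=5 -> [3, 2, 5, 5]

Answer: 3 2 5 5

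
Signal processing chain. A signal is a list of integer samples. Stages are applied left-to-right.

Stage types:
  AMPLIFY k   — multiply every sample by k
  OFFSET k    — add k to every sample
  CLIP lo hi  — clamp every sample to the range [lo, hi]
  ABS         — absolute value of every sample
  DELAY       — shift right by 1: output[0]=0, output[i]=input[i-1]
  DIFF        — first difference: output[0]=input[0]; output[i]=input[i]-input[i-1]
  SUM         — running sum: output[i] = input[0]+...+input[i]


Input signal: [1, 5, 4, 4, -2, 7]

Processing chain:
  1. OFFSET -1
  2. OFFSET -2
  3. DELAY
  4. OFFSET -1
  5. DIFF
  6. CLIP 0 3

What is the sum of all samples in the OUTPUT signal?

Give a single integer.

Answer: 3

Derivation:
Input: [1, 5, 4, 4, -2, 7]
Stage 1 (OFFSET -1): 1+-1=0, 5+-1=4, 4+-1=3, 4+-1=3, -2+-1=-3, 7+-1=6 -> [0, 4, 3, 3, -3, 6]
Stage 2 (OFFSET -2): 0+-2=-2, 4+-2=2, 3+-2=1, 3+-2=1, -3+-2=-5, 6+-2=4 -> [-2, 2, 1, 1, -5, 4]
Stage 3 (DELAY): [0, -2, 2, 1, 1, -5] = [0, -2, 2, 1, 1, -5] -> [0, -2, 2, 1, 1, -5]
Stage 4 (OFFSET -1): 0+-1=-1, -2+-1=-3, 2+-1=1, 1+-1=0, 1+-1=0, -5+-1=-6 -> [-1, -3, 1, 0, 0, -6]
Stage 5 (DIFF): s[0]=-1, -3--1=-2, 1--3=4, 0-1=-1, 0-0=0, -6-0=-6 -> [-1, -2, 4, -1, 0, -6]
Stage 6 (CLIP 0 3): clip(-1,0,3)=0, clip(-2,0,3)=0, clip(4,0,3)=3, clip(-1,0,3)=0, clip(0,0,3)=0, clip(-6,0,3)=0 -> [0, 0, 3, 0, 0, 0]
Output sum: 3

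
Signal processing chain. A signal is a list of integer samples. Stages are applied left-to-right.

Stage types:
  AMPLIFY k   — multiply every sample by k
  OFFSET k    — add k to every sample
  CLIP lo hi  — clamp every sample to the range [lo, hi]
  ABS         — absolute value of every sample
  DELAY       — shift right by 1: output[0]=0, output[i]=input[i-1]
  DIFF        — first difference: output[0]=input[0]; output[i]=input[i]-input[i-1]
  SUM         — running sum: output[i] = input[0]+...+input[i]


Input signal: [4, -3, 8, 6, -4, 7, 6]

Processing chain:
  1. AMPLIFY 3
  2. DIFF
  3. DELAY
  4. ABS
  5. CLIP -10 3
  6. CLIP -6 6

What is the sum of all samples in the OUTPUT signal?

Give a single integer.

Input: [4, -3, 8, 6, -4, 7, 6]
Stage 1 (AMPLIFY 3): 4*3=12, -3*3=-9, 8*3=24, 6*3=18, -4*3=-12, 7*3=21, 6*3=18 -> [12, -9, 24, 18, -12, 21, 18]
Stage 2 (DIFF): s[0]=12, -9-12=-21, 24--9=33, 18-24=-6, -12-18=-30, 21--12=33, 18-21=-3 -> [12, -21, 33, -6, -30, 33, -3]
Stage 3 (DELAY): [0, 12, -21, 33, -6, -30, 33] = [0, 12, -21, 33, -6, -30, 33] -> [0, 12, -21, 33, -6, -30, 33]
Stage 4 (ABS): |0|=0, |12|=12, |-21|=21, |33|=33, |-6|=6, |-30|=30, |33|=33 -> [0, 12, 21, 33, 6, 30, 33]
Stage 5 (CLIP -10 3): clip(0,-10,3)=0, clip(12,-10,3)=3, clip(21,-10,3)=3, clip(33,-10,3)=3, clip(6,-10,3)=3, clip(30,-10,3)=3, clip(33,-10,3)=3 -> [0, 3, 3, 3, 3, 3, 3]
Stage 6 (CLIP -6 6): clip(0,-6,6)=0, clip(3,-6,6)=3, clip(3,-6,6)=3, clip(3,-6,6)=3, clip(3,-6,6)=3, clip(3,-6,6)=3, clip(3,-6,6)=3 -> [0, 3, 3, 3, 3, 3, 3]
Output sum: 18

Answer: 18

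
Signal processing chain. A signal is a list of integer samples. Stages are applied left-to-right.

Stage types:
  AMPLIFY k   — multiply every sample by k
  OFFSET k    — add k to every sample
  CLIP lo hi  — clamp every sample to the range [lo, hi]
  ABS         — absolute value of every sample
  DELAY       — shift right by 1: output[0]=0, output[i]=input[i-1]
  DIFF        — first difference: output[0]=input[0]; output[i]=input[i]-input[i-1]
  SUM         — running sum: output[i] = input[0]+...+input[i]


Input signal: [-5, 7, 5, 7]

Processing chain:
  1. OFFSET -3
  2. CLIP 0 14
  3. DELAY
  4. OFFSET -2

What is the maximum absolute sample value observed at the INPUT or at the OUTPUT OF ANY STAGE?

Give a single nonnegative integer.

Input: [-5, 7, 5, 7] (max |s|=7)
Stage 1 (OFFSET -3): -5+-3=-8, 7+-3=4, 5+-3=2, 7+-3=4 -> [-8, 4, 2, 4] (max |s|=8)
Stage 2 (CLIP 0 14): clip(-8,0,14)=0, clip(4,0,14)=4, clip(2,0,14)=2, clip(4,0,14)=4 -> [0, 4, 2, 4] (max |s|=4)
Stage 3 (DELAY): [0, 0, 4, 2] = [0, 0, 4, 2] -> [0, 0, 4, 2] (max |s|=4)
Stage 4 (OFFSET -2): 0+-2=-2, 0+-2=-2, 4+-2=2, 2+-2=0 -> [-2, -2, 2, 0] (max |s|=2)
Overall max amplitude: 8

Answer: 8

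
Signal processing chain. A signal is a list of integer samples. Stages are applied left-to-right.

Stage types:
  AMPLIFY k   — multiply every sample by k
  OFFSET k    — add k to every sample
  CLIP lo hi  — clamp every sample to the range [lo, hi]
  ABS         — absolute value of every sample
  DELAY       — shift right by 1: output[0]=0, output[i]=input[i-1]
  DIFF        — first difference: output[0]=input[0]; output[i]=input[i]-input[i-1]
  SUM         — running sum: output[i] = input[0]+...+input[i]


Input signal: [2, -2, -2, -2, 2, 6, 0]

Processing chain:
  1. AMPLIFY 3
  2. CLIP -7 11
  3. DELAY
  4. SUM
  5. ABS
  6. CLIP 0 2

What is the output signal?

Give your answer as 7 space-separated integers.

Answer: 0 2 0 2 2 2 2

Derivation:
Input: [2, -2, -2, -2, 2, 6, 0]
Stage 1 (AMPLIFY 3): 2*3=6, -2*3=-6, -2*3=-6, -2*3=-6, 2*3=6, 6*3=18, 0*3=0 -> [6, -6, -6, -6, 6, 18, 0]
Stage 2 (CLIP -7 11): clip(6,-7,11)=6, clip(-6,-7,11)=-6, clip(-6,-7,11)=-6, clip(-6,-7,11)=-6, clip(6,-7,11)=6, clip(18,-7,11)=11, clip(0,-7,11)=0 -> [6, -6, -6, -6, 6, 11, 0]
Stage 3 (DELAY): [0, 6, -6, -6, -6, 6, 11] = [0, 6, -6, -6, -6, 6, 11] -> [0, 6, -6, -6, -6, 6, 11]
Stage 4 (SUM): sum[0..0]=0, sum[0..1]=6, sum[0..2]=0, sum[0..3]=-6, sum[0..4]=-12, sum[0..5]=-6, sum[0..6]=5 -> [0, 6, 0, -6, -12, -6, 5]
Stage 5 (ABS): |0|=0, |6|=6, |0|=0, |-6|=6, |-12|=12, |-6|=6, |5|=5 -> [0, 6, 0, 6, 12, 6, 5]
Stage 6 (CLIP 0 2): clip(0,0,2)=0, clip(6,0,2)=2, clip(0,0,2)=0, clip(6,0,2)=2, clip(12,0,2)=2, clip(6,0,2)=2, clip(5,0,2)=2 -> [0, 2, 0, 2, 2, 2, 2]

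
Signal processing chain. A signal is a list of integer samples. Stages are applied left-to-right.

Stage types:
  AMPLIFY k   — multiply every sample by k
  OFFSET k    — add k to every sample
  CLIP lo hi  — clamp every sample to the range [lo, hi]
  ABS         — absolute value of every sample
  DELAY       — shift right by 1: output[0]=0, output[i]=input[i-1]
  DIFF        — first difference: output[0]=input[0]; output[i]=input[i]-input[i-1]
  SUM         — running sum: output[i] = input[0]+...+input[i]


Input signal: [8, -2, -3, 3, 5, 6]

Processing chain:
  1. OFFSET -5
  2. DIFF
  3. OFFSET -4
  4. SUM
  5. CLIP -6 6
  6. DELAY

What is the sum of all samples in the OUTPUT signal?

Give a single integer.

Answer: -25

Derivation:
Input: [8, -2, -3, 3, 5, 6]
Stage 1 (OFFSET -5): 8+-5=3, -2+-5=-7, -3+-5=-8, 3+-5=-2, 5+-5=0, 6+-5=1 -> [3, -7, -8, -2, 0, 1]
Stage 2 (DIFF): s[0]=3, -7-3=-10, -8--7=-1, -2--8=6, 0--2=2, 1-0=1 -> [3, -10, -1, 6, 2, 1]
Stage 3 (OFFSET -4): 3+-4=-1, -10+-4=-14, -1+-4=-5, 6+-4=2, 2+-4=-2, 1+-4=-3 -> [-1, -14, -5, 2, -2, -3]
Stage 4 (SUM): sum[0..0]=-1, sum[0..1]=-15, sum[0..2]=-20, sum[0..3]=-18, sum[0..4]=-20, sum[0..5]=-23 -> [-1, -15, -20, -18, -20, -23]
Stage 5 (CLIP -6 6): clip(-1,-6,6)=-1, clip(-15,-6,6)=-6, clip(-20,-6,6)=-6, clip(-18,-6,6)=-6, clip(-20,-6,6)=-6, clip(-23,-6,6)=-6 -> [-1, -6, -6, -6, -6, -6]
Stage 6 (DELAY): [0, -1, -6, -6, -6, -6] = [0, -1, -6, -6, -6, -6] -> [0, -1, -6, -6, -6, -6]
Output sum: -25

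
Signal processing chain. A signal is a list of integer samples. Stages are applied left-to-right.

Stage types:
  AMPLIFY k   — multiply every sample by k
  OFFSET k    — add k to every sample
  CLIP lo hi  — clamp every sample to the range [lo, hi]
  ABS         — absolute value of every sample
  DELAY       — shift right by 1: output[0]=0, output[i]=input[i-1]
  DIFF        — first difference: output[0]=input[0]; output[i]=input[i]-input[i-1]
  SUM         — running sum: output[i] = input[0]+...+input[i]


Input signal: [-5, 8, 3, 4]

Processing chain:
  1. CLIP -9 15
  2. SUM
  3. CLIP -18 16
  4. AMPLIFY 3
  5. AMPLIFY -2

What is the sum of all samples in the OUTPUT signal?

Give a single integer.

Input: [-5, 8, 3, 4]
Stage 1 (CLIP -9 15): clip(-5,-9,15)=-5, clip(8,-9,15)=8, clip(3,-9,15)=3, clip(4,-9,15)=4 -> [-5, 8, 3, 4]
Stage 2 (SUM): sum[0..0]=-5, sum[0..1]=3, sum[0..2]=6, sum[0..3]=10 -> [-5, 3, 6, 10]
Stage 3 (CLIP -18 16): clip(-5,-18,16)=-5, clip(3,-18,16)=3, clip(6,-18,16)=6, clip(10,-18,16)=10 -> [-5, 3, 6, 10]
Stage 4 (AMPLIFY 3): -5*3=-15, 3*3=9, 6*3=18, 10*3=30 -> [-15, 9, 18, 30]
Stage 5 (AMPLIFY -2): -15*-2=30, 9*-2=-18, 18*-2=-36, 30*-2=-60 -> [30, -18, -36, -60]
Output sum: -84

Answer: -84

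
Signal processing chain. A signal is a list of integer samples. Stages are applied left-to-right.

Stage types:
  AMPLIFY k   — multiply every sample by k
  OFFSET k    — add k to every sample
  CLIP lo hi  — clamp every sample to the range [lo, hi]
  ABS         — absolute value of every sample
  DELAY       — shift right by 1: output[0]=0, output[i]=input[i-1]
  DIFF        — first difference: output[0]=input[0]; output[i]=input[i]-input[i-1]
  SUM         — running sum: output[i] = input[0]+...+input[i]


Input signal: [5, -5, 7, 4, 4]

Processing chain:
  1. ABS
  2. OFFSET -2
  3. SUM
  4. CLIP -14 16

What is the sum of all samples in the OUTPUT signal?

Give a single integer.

Input: [5, -5, 7, 4, 4]
Stage 1 (ABS): |5|=5, |-5|=5, |7|=7, |4|=4, |4|=4 -> [5, 5, 7, 4, 4]
Stage 2 (OFFSET -2): 5+-2=3, 5+-2=3, 7+-2=5, 4+-2=2, 4+-2=2 -> [3, 3, 5, 2, 2]
Stage 3 (SUM): sum[0..0]=3, sum[0..1]=6, sum[0..2]=11, sum[0..3]=13, sum[0..4]=15 -> [3, 6, 11, 13, 15]
Stage 4 (CLIP -14 16): clip(3,-14,16)=3, clip(6,-14,16)=6, clip(11,-14,16)=11, clip(13,-14,16)=13, clip(15,-14,16)=15 -> [3, 6, 11, 13, 15]
Output sum: 48

Answer: 48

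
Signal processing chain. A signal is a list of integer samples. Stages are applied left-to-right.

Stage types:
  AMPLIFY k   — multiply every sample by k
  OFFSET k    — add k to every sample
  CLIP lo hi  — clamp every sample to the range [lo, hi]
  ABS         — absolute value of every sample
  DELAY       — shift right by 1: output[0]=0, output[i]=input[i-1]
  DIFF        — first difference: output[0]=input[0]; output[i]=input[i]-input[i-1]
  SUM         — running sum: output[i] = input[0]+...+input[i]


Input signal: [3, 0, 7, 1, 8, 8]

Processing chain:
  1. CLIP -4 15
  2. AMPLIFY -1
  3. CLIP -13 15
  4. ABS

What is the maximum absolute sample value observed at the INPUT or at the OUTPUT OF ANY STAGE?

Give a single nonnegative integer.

Input: [3, 0, 7, 1, 8, 8] (max |s|=8)
Stage 1 (CLIP -4 15): clip(3,-4,15)=3, clip(0,-4,15)=0, clip(7,-4,15)=7, clip(1,-4,15)=1, clip(8,-4,15)=8, clip(8,-4,15)=8 -> [3, 0, 7, 1, 8, 8] (max |s|=8)
Stage 2 (AMPLIFY -1): 3*-1=-3, 0*-1=0, 7*-1=-7, 1*-1=-1, 8*-1=-8, 8*-1=-8 -> [-3, 0, -7, -1, -8, -8] (max |s|=8)
Stage 3 (CLIP -13 15): clip(-3,-13,15)=-3, clip(0,-13,15)=0, clip(-7,-13,15)=-7, clip(-1,-13,15)=-1, clip(-8,-13,15)=-8, clip(-8,-13,15)=-8 -> [-3, 0, -7, -1, -8, -8] (max |s|=8)
Stage 4 (ABS): |-3|=3, |0|=0, |-7|=7, |-1|=1, |-8|=8, |-8|=8 -> [3, 0, 7, 1, 8, 8] (max |s|=8)
Overall max amplitude: 8

Answer: 8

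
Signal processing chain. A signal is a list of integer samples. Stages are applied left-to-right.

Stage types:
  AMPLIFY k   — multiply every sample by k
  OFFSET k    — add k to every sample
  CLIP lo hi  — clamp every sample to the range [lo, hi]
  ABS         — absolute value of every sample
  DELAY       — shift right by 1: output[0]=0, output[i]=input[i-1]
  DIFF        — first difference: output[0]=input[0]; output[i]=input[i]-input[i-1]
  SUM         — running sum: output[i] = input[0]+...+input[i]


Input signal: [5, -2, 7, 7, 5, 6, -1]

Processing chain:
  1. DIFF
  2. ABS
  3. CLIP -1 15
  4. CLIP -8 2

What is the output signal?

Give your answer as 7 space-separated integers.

Answer: 2 2 2 0 2 1 2

Derivation:
Input: [5, -2, 7, 7, 5, 6, -1]
Stage 1 (DIFF): s[0]=5, -2-5=-7, 7--2=9, 7-7=0, 5-7=-2, 6-5=1, -1-6=-7 -> [5, -7, 9, 0, -2, 1, -7]
Stage 2 (ABS): |5|=5, |-7|=7, |9|=9, |0|=0, |-2|=2, |1|=1, |-7|=7 -> [5, 7, 9, 0, 2, 1, 7]
Stage 3 (CLIP -1 15): clip(5,-1,15)=5, clip(7,-1,15)=7, clip(9,-1,15)=9, clip(0,-1,15)=0, clip(2,-1,15)=2, clip(1,-1,15)=1, clip(7,-1,15)=7 -> [5, 7, 9, 0, 2, 1, 7]
Stage 4 (CLIP -8 2): clip(5,-8,2)=2, clip(7,-8,2)=2, clip(9,-8,2)=2, clip(0,-8,2)=0, clip(2,-8,2)=2, clip(1,-8,2)=1, clip(7,-8,2)=2 -> [2, 2, 2, 0, 2, 1, 2]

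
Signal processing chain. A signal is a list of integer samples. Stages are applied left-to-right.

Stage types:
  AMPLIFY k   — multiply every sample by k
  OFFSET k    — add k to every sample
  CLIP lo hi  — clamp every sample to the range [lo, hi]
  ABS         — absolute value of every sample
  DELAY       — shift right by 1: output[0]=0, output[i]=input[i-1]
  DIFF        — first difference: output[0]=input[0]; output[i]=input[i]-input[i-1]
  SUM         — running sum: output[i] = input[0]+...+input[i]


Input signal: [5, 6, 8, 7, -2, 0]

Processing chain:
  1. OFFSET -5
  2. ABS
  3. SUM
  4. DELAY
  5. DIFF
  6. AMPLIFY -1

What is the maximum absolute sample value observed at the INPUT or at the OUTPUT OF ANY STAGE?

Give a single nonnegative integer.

Input: [5, 6, 8, 7, -2, 0] (max |s|=8)
Stage 1 (OFFSET -5): 5+-5=0, 6+-5=1, 8+-5=3, 7+-5=2, -2+-5=-7, 0+-5=-5 -> [0, 1, 3, 2, -7, -5] (max |s|=7)
Stage 2 (ABS): |0|=0, |1|=1, |3|=3, |2|=2, |-7|=7, |-5|=5 -> [0, 1, 3, 2, 7, 5] (max |s|=7)
Stage 3 (SUM): sum[0..0]=0, sum[0..1]=1, sum[0..2]=4, sum[0..3]=6, sum[0..4]=13, sum[0..5]=18 -> [0, 1, 4, 6, 13, 18] (max |s|=18)
Stage 4 (DELAY): [0, 0, 1, 4, 6, 13] = [0, 0, 1, 4, 6, 13] -> [0, 0, 1, 4, 6, 13] (max |s|=13)
Stage 5 (DIFF): s[0]=0, 0-0=0, 1-0=1, 4-1=3, 6-4=2, 13-6=7 -> [0, 0, 1, 3, 2, 7] (max |s|=7)
Stage 6 (AMPLIFY -1): 0*-1=0, 0*-1=0, 1*-1=-1, 3*-1=-3, 2*-1=-2, 7*-1=-7 -> [0, 0, -1, -3, -2, -7] (max |s|=7)
Overall max amplitude: 18

Answer: 18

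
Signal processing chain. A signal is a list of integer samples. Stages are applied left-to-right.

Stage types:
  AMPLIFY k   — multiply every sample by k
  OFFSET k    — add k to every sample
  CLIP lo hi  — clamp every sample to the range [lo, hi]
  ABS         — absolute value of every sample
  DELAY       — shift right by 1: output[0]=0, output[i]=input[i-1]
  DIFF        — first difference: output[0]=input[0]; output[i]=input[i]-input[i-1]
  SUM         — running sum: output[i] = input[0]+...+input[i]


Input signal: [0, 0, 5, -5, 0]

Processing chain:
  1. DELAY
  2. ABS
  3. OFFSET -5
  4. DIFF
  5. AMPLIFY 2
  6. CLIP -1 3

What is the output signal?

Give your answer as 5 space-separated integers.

Answer: -1 0 0 3 0

Derivation:
Input: [0, 0, 5, -5, 0]
Stage 1 (DELAY): [0, 0, 0, 5, -5] = [0, 0, 0, 5, -5] -> [0, 0, 0, 5, -5]
Stage 2 (ABS): |0|=0, |0|=0, |0|=0, |5|=5, |-5|=5 -> [0, 0, 0, 5, 5]
Stage 3 (OFFSET -5): 0+-5=-5, 0+-5=-5, 0+-5=-5, 5+-5=0, 5+-5=0 -> [-5, -5, -5, 0, 0]
Stage 4 (DIFF): s[0]=-5, -5--5=0, -5--5=0, 0--5=5, 0-0=0 -> [-5, 0, 0, 5, 0]
Stage 5 (AMPLIFY 2): -5*2=-10, 0*2=0, 0*2=0, 5*2=10, 0*2=0 -> [-10, 0, 0, 10, 0]
Stage 6 (CLIP -1 3): clip(-10,-1,3)=-1, clip(0,-1,3)=0, clip(0,-1,3)=0, clip(10,-1,3)=3, clip(0,-1,3)=0 -> [-1, 0, 0, 3, 0]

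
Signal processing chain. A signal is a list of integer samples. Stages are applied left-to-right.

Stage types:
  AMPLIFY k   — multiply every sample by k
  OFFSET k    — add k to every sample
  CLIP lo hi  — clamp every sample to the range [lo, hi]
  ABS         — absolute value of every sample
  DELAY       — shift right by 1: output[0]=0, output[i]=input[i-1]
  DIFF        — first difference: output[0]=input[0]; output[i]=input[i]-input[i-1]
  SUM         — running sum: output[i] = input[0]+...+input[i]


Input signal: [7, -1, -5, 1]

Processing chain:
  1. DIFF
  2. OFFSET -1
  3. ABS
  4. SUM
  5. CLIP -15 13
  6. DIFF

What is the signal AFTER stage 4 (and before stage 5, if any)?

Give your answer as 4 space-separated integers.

Input: [7, -1, -5, 1]
Stage 1 (DIFF): s[0]=7, -1-7=-8, -5--1=-4, 1--5=6 -> [7, -8, -4, 6]
Stage 2 (OFFSET -1): 7+-1=6, -8+-1=-9, -4+-1=-5, 6+-1=5 -> [6, -9, -5, 5]
Stage 3 (ABS): |6|=6, |-9|=9, |-5|=5, |5|=5 -> [6, 9, 5, 5]
Stage 4 (SUM): sum[0..0]=6, sum[0..1]=15, sum[0..2]=20, sum[0..3]=25 -> [6, 15, 20, 25]

Answer: 6 15 20 25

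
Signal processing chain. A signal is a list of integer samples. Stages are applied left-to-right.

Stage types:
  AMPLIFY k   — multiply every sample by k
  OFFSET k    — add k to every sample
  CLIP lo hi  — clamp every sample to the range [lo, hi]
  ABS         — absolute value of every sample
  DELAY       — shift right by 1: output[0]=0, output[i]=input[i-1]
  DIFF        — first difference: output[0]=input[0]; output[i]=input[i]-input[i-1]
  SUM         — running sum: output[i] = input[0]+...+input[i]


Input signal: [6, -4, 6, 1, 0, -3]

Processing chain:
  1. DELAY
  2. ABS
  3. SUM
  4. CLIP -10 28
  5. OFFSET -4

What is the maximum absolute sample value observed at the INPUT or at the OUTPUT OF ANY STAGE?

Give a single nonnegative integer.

Input: [6, -4, 6, 1, 0, -3] (max |s|=6)
Stage 1 (DELAY): [0, 6, -4, 6, 1, 0] = [0, 6, -4, 6, 1, 0] -> [0, 6, -4, 6, 1, 0] (max |s|=6)
Stage 2 (ABS): |0|=0, |6|=6, |-4|=4, |6|=6, |1|=1, |0|=0 -> [0, 6, 4, 6, 1, 0] (max |s|=6)
Stage 3 (SUM): sum[0..0]=0, sum[0..1]=6, sum[0..2]=10, sum[0..3]=16, sum[0..4]=17, sum[0..5]=17 -> [0, 6, 10, 16, 17, 17] (max |s|=17)
Stage 4 (CLIP -10 28): clip(0,-10,28)=0, clip(6,-10,28)=6, clip(10,-10,28)=10, clip(16,-10,28)=16, clip(17,-10,28)=17, clip(17,-10,28)=17 -> [0, 6, 10, 16, 17, 17] (max |s|=17)
Stage 5 (OFFSET -4): 0+-4=-4, 6+-4=2, 10+-4=6, 16+-4=12, 17+-4=13, 17+-4=13 -> [-4, 2, 6, 12, 13, 13] (max |s|=13)
Overall max amplitude: 17

Answer: 17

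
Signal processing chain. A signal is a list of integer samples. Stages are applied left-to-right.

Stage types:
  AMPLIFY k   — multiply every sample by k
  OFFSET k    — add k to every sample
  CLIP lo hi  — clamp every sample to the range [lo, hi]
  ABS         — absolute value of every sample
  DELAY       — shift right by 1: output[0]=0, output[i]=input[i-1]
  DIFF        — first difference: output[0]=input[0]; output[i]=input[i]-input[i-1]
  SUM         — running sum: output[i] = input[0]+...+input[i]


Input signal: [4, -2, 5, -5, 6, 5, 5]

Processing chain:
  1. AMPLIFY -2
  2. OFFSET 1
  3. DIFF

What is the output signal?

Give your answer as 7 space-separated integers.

Answer: -7 12 -14 20 -22 2 0

Derivation:
Input: [4, -2, 5, -5, 6, 5, 5]
Stage 1 (AMPLIFY -2): 4*-2=-8, -2*-2=4, 5*-2=-10, -5*-2=10, 6*-2=-12, 5*-2=-10, 5*-2=-10 -> [-8, 4, -10, 10, -12, -10, -10]
Stage 2 (OFFSET 1): -8+1=-7, 4+1=5, -10+1=-9, 10+1=11, -12+1=-11, -10+1=-9, -10+1=-9 -> [-7, 5, -9, 11, -11, -9, -9]
Stage 3 (DIFF): s[0]=-7, 5--7=12, -9-5=-14, 11--9=20, -11-11=-22, -9--11=2, -9--9=0 -> [-7, 12, -14, 20, -22, 2, 0]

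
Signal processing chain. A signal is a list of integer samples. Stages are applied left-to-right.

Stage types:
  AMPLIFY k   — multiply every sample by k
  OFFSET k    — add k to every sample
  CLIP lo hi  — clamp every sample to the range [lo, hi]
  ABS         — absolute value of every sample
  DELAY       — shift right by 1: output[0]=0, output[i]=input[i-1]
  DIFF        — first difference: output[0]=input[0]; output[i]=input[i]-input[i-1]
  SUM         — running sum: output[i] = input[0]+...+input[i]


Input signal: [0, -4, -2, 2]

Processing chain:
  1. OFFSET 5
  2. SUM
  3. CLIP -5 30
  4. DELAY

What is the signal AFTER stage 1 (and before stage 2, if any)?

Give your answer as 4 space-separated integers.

Answer: 5 1 3 7

Derivation:
Input: [0, -4, -2, 2]
Stage 1 (OFFSET 5): 0+5=5, -4+5=1, -2+5=3, 2+5=7 -> [5, 1, 3, 7]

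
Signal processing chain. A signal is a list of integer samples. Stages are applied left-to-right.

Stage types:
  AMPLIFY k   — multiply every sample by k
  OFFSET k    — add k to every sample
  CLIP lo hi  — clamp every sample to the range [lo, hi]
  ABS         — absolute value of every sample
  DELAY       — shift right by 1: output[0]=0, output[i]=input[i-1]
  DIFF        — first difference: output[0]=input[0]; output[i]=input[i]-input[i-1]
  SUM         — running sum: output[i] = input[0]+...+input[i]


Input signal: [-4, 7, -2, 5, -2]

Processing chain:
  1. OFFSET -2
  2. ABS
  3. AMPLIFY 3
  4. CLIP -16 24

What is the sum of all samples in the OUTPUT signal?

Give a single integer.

Input: [-4, 7, -2, 5, -2]
Stage 1 (OFFSET -2): -4+-2=-6, 7+-2=5, -2+-2=-4, 5+-2=3, -2+-2=-4 -> [-6, 5, -4, 3, -4]
Stage 2 (ABS): |-6|=6, |5|=5, |-4|=4, |3|=3, |-4|=4 -> [6, 5, 4, 3, 4]
Stage 3 (AMPLIFY 3): 6*3=18, 5*3=15, 4*3=12, 3*3=9, 4*3=12 -> [18, 15, 12, 9, 12]
Stage 4 (CLIP -16 24): clip(18,-16,24)=18, clip(15,-16,24)=15, clip(12,-16,24)=12, clip(9,-16,24)=9, clip(12,-16,24)=12 -> [18, 15, 12, 9, 12]
Output sum: 66

Answer: 66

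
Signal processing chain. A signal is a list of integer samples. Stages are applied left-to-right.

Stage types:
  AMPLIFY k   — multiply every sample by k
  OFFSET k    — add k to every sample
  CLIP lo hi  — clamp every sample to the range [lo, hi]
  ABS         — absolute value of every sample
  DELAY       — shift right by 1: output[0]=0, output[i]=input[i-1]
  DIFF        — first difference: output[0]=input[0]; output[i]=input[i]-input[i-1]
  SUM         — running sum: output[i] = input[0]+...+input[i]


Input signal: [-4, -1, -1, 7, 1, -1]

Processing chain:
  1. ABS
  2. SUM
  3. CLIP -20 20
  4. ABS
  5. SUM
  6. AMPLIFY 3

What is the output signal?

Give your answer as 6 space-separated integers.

Input: [-4, -1, -1, 7, 1, -1]
Stage 1 (ABS): |-4|=4, |-1|=1, |-1|=1, |7|=7, |1|=1, |-1|=1 -> [4, 1, 1, 7, 1, 1]
Stage 2 (SUM): sum[0..0]=4, sum[0..1]=5, sum[0..2]=6, sum[0..3]=13, sum[0..4]=14, sum[0..5]=15 -> [4, 5, 6, 13, 14, 15]
Stage 3 (CLIP -20 20): clip(4,-20,20)=4, clip(5,-20,20)=5, clip(6,-20,20)=6, clip(13,-20,20)=13, clip(14,-20,20)=14, clip(15,-20,20)=15 -> [4, 5, 6, 13, 14, 15]
Stage 4 (ABS): |4|=4, |5|=5, |6|=6, |13|=13, |14|=14, |15|=15 -> [4, 5, 6, 13, 14, 15]
Stage 5 (SUM): sum[0..0]=4, sum[0..1]=9, sum[0..2]=15, sum[0..3]=28, sum[0..4]=42, sum[0..5]=57 -> [4, 9, 15, 28, 42, 57]
Stage 6 (AMPLIFY 3): 4*3=12, 9*3=27, 15*3=45, 28*3=84, 42*3=126, 57*3=171 -> [12, 27, 45, 84, 126, 171]

Answer: 12 27 45 84 126 171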